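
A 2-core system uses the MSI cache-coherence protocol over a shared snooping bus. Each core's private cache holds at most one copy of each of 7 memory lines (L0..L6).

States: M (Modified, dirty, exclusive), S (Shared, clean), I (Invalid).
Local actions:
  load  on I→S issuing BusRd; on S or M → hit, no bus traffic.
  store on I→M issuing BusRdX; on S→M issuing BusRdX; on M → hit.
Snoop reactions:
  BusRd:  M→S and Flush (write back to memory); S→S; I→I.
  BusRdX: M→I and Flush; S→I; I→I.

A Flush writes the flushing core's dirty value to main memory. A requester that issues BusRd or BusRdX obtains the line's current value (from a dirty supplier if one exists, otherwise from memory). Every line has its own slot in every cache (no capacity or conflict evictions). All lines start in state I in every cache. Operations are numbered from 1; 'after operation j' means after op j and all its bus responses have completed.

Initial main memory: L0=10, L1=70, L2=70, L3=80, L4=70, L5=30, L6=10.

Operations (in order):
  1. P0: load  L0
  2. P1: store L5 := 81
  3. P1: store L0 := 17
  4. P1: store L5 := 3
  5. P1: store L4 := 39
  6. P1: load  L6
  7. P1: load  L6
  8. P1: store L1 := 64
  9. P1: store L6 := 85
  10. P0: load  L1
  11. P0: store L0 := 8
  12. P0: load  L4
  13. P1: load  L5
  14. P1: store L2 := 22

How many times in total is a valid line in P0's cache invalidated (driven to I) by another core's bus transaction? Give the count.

invalidations = 1

step 1: P0: load  L0  ⟶  SI  (L0)  txn=BusRd  M[L0]=10
step 2: P1: store L5 := 81  ⟶  IM  (L5)  txn=BusRdX  M[L5]=30
step 3: P1: store L0 := 17  ⟶  IM  (L0)  txn=BusRdX  M[L0]=10
step 4: P1: store L5 := 3  ⟶  IM  (L5)  txn=∅  M[L5]=30
step 5: P1: store L4 := 39  ⟶  IM  (L4)  txn=BusRdX  M[L4]=70
step 6: P1: load  L6  ⟶  IS  (L6)  txn=BusRd  M[L6]=10
step 7: P1: load  L6  ⟶  IS  (L6)  txn=∅  M[L6]=10
step 8: P1: store L1 := 64  ⟶  IM  (L1)  txn=BusRdX  M[L1]=70
step 9: P1: store L6 := 85  ⟶  IM  (L6)  txn=BusRdX  M[L6]=10
step 10: P0: load  L1  ⟶  SS  (L1)  txn=BusRd+Flush  M[L1]=64
step 11: P0: store L0 := 8  ⟶  MI  (L0)  txn=BusRdX+Flush  M[L0]=17
step 12: P0: load  L4  ⟶  SS  (L4)  txn=BusRd+Flush  M[L4]=39
step 13: P1: load  L5  ⟶  IM  (L5)  txn=∅  M[L5]=30
step 14: P1: store L2 := 22  ⟶  IM  (L2)  txn=BusRdX  M[L2]=70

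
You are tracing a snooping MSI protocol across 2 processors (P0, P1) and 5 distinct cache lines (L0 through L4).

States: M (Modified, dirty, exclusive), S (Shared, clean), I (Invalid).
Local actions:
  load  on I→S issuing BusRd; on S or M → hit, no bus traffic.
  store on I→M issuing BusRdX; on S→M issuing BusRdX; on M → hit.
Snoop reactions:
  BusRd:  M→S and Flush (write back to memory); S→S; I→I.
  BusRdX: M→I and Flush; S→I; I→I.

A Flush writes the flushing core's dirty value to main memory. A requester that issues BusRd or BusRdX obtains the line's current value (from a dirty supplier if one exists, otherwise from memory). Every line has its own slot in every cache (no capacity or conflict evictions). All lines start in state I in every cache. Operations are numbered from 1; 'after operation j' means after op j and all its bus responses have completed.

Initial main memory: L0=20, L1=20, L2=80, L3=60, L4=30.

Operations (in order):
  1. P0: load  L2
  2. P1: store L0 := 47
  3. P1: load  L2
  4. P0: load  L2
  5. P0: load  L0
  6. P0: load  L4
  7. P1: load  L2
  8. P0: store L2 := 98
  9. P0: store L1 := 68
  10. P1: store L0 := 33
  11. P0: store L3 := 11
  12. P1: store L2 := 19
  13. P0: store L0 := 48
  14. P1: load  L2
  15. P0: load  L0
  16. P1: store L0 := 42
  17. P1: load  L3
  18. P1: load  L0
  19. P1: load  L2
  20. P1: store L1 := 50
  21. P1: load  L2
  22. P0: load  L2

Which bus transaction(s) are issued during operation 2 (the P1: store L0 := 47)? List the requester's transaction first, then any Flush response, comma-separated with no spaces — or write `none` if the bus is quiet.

1. P0: load  L2  bus=[BusRd]  L2: P0=S P1=I  mem[L2]=80
2. P1: store L0 := 47  bus=[BusRdX]  L0: P0=I P1=M  mem[L0]=20
3. P1: load  L2  bus=[BusRd]  L2: P0=S P1=S  mem[L2]=80
4. P0: load  L2  bus=[-]  L2: P0=S P1=S  mem[L2]=80
5. P0: load  L0  bus=[BusRd,Flush]  L0: P0=S P1=S  mem[L0]=47
6. P0: load  L4  bus=[BusRd]  L4: P0=S P1=I  mem[L4]=30
7. P1: load  L2  bus=[-]  L2: P0=S P1=S  mem[L2]=80
8. P0: store L2 := 98  bus=[BusRdX]  L2: P0=M P1=I  mem[L2]=80
9. P0: store L1 := 68  bus=[BusRdX]  L1: P0=M P1=I  mem[L1]=20
10. P1: store L0 := 33  bus=[BusRdX]  L0: P0=I P1=M  mem[L0]=47
11. P0: store L3 := 11  bus=[BusRdX]  L3: P0=M P1=I  mem[L3]=60
12. P1: store L2 := 19  bus=[BusRdX,Flush]  L2: P0=I P1=M  mem[L2]=98
13. P0: store L0 := 48  bus=[BusRdX,Flush]  L0: P0=M P1=I  mem[L0]=33
14. P1: load  L2  bus=[-]  L2: P0=I P1=M  mem[L2]=98
15. P0: load  L0  bus=[-]  L0: P0=M P1=I  mem[L0]=33
16. P1: store L0 := 42  bus=[BusRdX,Flush]  L0: P0=I P1=M  mem[L0]=48
17. P1: load  L3  bus=[BusRd,Flush]  L3: P0=S P1=S  mem[L3]=11
18. P1: load  L0  bus=[-]  L0: P0=I P1=M  mem[L0]=48
19. P1: load  L2  bus=[-]  L2: P0=I P1=M  mem[L2]=98
20. P1: store L1 := 50  bus=[BusRdX,Flush]  L1: P0=I P1=M  mem[L1]=68
21. P1: load  L2  bus=[-]  L2: P0=I P1=M  mem[L2]=98
22. P0: load  L2  bus=[BusRd,Flush]  L2: P0=S P1=S  mem[L2]=19

bus = BusRdX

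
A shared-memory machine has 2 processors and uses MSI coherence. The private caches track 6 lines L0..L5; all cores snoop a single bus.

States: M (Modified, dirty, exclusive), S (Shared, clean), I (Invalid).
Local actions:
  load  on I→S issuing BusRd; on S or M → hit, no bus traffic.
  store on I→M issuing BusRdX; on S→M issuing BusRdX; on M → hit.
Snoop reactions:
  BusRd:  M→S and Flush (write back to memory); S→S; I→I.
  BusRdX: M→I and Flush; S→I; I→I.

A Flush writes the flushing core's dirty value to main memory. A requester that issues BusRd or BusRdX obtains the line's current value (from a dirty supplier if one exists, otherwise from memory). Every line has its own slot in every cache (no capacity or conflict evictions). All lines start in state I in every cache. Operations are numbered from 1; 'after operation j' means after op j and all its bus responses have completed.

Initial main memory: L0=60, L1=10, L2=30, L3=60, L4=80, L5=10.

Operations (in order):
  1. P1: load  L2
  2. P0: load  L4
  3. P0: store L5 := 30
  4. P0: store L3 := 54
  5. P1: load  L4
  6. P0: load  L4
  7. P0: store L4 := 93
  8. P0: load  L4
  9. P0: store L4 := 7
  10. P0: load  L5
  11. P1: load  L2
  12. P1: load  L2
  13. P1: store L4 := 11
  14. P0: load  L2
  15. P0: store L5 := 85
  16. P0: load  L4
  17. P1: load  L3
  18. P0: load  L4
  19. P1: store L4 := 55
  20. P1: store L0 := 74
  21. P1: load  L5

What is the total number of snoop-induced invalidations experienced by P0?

1. P1: load  L2  bus=[BusRd]  L2: P0=I P1=S  mem[L2]=30
2. P0: load  L4  bus=[BusRd]  L4: P0=S P1=I  mem[L4]=80
3. P0: store L5 := 30  bus=[BusRdX]  L5: P0=M P1=I  mem[L5]=10
4. P0: store L3 := 54  bus=[BusRdX]  L3: P0=M P1=I  mem[L3]=60
5. P1: load  L4  bus=[BusRd]  L4: P0=S P1=S  mem[L4]=80
6. P0: load  L4  bus=[-]  L4: P0=S P1=S  mem[L4]=80
7. P0: store L4 := 93  bus=[BusRdX]  L4: P0=M P1=I  mem[L4]=80
8. P0: load  L4  bus=[-]  L4: P0=M P1=I  mem[L4]=80
9. P0: store L4 := 7  bus=[-]  L4: P0=M P1=I  mem[L4]=80
10. P0: load  L5  bus=[-]  L5: P0=M P1=I  mem[L5]=10
11. P1: load  L2  bus=[-]  L2: P0=I P1=S  mem[L2]=30
12. P1: load  L2  bus=[-]  L2: P0=I P1=S  mem[L2]=30
13. P1: store L4 := 11  bus=[BusRdX,Flush]  L4: P0=I P1=M  mem[L4]=7
14. P0: load  L2  bus=[BusRd]  L2: P0=S P1=S  mem[L2]=30
15. P0: store L5 := 85  bus=[-]  L5: P0=M P1=I  mem[L5]=10
16. P0: load  L4  bus=[BusRd,Flush]  L4: P0=S P1=S  mem[L4]=11
17. P1: load  L3  bus=[BusRd,Flush]  L3: P0=S P1=S  mem[L3]=54
18. P0: load  L4  bus=[-]  L4: P0=S P1=S  mem[L4]=11
19. P1: store L4 := 55  bus=[BusRdX]  L4: P0=I P1=M  mem[L4]=11
20. P1: store L0 := 74  bus=[BusRdX]  L0: P0=I P1=M  mem[L0]=60
21. P1: load  L5  bus=[BusRd,Flush]  L5: P0=S P1=S  mem[L5]=85

invalidations = 2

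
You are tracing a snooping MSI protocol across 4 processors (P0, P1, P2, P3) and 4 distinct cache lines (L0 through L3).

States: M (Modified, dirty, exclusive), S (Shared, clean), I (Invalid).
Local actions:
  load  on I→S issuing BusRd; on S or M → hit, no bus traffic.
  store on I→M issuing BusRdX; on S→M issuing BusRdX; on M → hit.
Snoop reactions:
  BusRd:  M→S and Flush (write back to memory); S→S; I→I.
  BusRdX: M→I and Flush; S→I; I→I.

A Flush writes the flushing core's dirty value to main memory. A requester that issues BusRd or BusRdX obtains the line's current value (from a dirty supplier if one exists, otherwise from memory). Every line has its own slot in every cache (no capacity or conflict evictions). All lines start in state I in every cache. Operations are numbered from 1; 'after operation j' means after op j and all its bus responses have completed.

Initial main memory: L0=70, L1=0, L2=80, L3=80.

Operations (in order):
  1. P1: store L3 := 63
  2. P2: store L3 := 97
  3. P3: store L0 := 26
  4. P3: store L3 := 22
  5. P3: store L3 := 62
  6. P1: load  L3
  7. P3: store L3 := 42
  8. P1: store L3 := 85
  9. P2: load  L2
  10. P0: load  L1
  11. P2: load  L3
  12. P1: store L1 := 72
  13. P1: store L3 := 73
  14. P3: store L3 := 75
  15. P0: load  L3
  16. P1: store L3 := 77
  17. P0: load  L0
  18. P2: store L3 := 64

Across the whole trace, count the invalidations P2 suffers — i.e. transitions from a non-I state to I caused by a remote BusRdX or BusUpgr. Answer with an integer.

1. P1: store L3 := 63  bus=[BusRdX]  L3: P0=I P1=M P2=I P3=I  mem[L3]=80
2. P2: store L3 := 97  bus=[BusRdX,Flush]  L3: P0=I P1=I P2=M P3=I  mem[L3]=63
3. P3: store L0 := 26  bus=[BusRdX]  L0: P0=I P1=I P2=I P3=M  mem[L0]=70
4. P3: store L3 := 22  bus=[BusRdX,Flush]  L3: P0=I P1=I P2=I P3=M  mem[L3]=97
5. P3: store L3 := 62  bus=[-]  L3: P0=I P1=I P2=I P3=M  mem[L3]=97
6. P1: load  L3  bus=[BusRd,Flush]  L3: P0=I P1=S P2=I P3=S  mem[L3]=62
7. P3: store L3 := 42  bus=[BusRdX]  L3: P0=I P1=I P2=I P3=M  mem[L3]=62
8. P1: store L3 := 85  bus=[BusRdX,Flush]  L3: P0=I P1=M P2=I P3=I  mem[L3]=42
9. P2: load  L2  bus=[BusRd]  L2: P0=I P1=I P2=S P3=I  mem[L2]=80
10. P0: load  L1  bus=[BusRd]  L1: P0=S P1=I P2=I P3=I  mem[L1]=0
11. P2: load  L3  bus=[BusRd,Flush]  L3: P0=I P1=S P2=S P3=I  mem[L3]=85
12. P1: store L1 := 72  bus=[BusRdX]  L1: P0=I P1=M P2=I P3=I  mem[L1]=0
13. P1: store L3 := 73  bus=[BusRdX]  L3: P0=I P1=M P2=I P3=I  mem[L3]=85
14. P3: store L3 := 75  bus=[BusRdX,Flush]  L3: P0=I P1=I P2=I P3=M  mem[L3]=73
15. P0: load  L3  bus=[BusRd,Flush]  L3: P0=S P1=I P2=I P3=S  mem[L3]=75
16. P1: store L3 := 77  bus=[BusRdX]  L3: P0=I P1=M P2=I P3=I  mem[L3]=75
17. P0: load  L0  bus=[BusRd,Flush]  L0: P0=S P1=I P2=I P3=S  mem[L0]=26
18. P2: store L3 := 64  bus=[BusRdX,Flush]  L3: P0=I P1=I P2=M P3=I  mem[L3]=77

invalidations = 2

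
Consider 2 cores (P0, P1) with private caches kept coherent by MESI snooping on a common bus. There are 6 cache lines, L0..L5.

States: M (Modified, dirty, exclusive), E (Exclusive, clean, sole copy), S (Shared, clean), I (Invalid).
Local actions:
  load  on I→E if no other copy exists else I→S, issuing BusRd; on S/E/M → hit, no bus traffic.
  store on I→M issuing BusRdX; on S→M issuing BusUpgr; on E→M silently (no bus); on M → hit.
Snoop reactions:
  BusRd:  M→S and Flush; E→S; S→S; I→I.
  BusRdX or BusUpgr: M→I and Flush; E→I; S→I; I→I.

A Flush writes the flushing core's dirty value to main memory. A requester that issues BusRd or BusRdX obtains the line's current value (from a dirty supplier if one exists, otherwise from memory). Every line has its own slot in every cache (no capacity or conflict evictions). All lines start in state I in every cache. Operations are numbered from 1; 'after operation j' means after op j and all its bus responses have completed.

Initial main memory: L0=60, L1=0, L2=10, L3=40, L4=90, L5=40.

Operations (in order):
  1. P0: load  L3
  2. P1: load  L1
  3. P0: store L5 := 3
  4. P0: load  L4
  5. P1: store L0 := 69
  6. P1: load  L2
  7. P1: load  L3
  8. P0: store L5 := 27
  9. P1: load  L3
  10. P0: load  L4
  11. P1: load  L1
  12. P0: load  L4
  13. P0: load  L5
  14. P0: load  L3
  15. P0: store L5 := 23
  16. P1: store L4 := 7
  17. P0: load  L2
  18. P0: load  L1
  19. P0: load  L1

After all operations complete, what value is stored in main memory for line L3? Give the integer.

1. P0: load  L3  bus=[BusRd]  L3: P0=E P1=I  mem[L3]=40
2. P1: load  L1  bus=[BusRd]  L1: P0=I P1=E  mem[L1]=0
3. P0: store L5 := 3  bus=[BusRdX]  L5: P0=M P1=I  mem[L5]=40
4. P0: load  L4  bus=[BusRd]  L4: P0=E P1=I  mem[L4]=90
5. P1: store L0 := 69  bus=[BusRdX]  L0: P0=I P1=M  mem[L0]=60
6. P1: load  L2  bus=[BusRd]  L2: P0=I P1=E  mem[L2]=10
7. P1: load  L3  bus=[BusRd]  L3: P0=S P1=S  mem[L3]=40
8. P0: store L5 := 27  bus=[-]  L5: P0=M P1=I  mem[L5]=40
9. P1: load  L3  bus=[-]  L3: P0=S P1=S  mem[L3]=40
10. P0: load  L4  bus=[-]  L4: P0=E P1=I  mem[L4]=90
11. P1: load  L1  bus=[-]  L1: P0=I P1=E  mem[L1]=0
12. P0: load  L4  bus=[-]  L4: P0=E P1=I  mem[L4]=90
13. P0: load  L5  bus=[-]  L5: P0=M P1=I  mem[L5]=40
14. P0: load  L3  bus=[-]  L3: P0=S P1=S  mem[L3]=40
15. P0: store L5 := 23  bus=[-]  L5: P0=M P1=I  mem[L5]=40
16. P1: store L4 := 7  bus=[BusRdX]  L4: P0=I P1=M  mem[L4]=90
17. P0: load  L2  bus=[BusRd]  L2: P0=S P1=S  mem[L2]=10
18. P0: load  L1  bus=[BusRd]  L1: P0=S P1=S  mem[L1]=0
19. P0: load  L1  bus=[-]  L1: P0=S P1=S  mem[L1]=0

memory[L3] = 40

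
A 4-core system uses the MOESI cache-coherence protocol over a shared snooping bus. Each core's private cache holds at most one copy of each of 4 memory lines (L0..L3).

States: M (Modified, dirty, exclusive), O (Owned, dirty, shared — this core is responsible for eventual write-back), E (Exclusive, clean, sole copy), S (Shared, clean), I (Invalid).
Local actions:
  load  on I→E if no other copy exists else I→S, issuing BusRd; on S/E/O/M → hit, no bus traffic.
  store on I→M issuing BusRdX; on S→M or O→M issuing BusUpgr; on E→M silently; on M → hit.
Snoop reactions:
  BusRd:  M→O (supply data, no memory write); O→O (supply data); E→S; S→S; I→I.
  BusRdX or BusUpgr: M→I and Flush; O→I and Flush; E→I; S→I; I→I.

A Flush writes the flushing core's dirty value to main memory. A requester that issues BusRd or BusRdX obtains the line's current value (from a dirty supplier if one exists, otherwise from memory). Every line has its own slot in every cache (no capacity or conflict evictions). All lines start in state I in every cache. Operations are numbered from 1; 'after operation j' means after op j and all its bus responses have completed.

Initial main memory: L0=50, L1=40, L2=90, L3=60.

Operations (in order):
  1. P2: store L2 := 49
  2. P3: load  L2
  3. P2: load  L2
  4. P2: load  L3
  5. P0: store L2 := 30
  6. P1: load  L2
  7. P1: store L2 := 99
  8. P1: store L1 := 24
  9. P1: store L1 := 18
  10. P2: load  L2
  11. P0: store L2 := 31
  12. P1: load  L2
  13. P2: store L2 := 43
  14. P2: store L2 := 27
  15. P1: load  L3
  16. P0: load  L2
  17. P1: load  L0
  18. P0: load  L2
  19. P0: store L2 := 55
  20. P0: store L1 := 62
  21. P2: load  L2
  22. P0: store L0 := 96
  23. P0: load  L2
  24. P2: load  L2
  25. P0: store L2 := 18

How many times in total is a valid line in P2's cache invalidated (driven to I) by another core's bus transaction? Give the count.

invalidations = 4

1. P2: store L2 := 49  bus=[BusRdX]  L2: P0=I P1=I P2=M P3=I  mem[L2]=90
2. P3: load  L2  bus=[BusRd]  L2: P0=I P1=I P2=O P3=S  mem[L2]=90
3. P2: load  L2  bus=[-]  L2: P0=I P1=I P2=O P3=S  mem[L2]=90
4. P2: load  L3  bus=[BusRd]  L3: P0=I P1=I P2=E P3=I  mem[L3]=60
5. P0: store L2 := 30  bus=[BusRdX,Flush]  L2: P0=M P1=I P2=I P3=I  mem[L2]=49
6. P1: load  L2  bus=[BusRd]  L2: P0=O P1=S P2=I P3=I  mem[L2]=49
7. P1: store L2 := 99  bus=[BusUpgr,Flush]  L2: P0=I P1=M P2=I P3=I  mem[L2]=30
8. P1: store L1 := 24  bus=[BusRdX]  L1: P0=I P1=M P2=I P3=I  mem[L1]=40
9. P1: store L1 := 18  bus=[-]  L1: P0=I P1=M P2=I P3=I  mem[L1]=40
10. P2: load  L2  bus=[BusRd]  L2: P0=I P1=O P2=S P3=I  mem[L2]=30
11. P0: store L2 := 31  bus=[BusRdX,Flush]  L2: P0=M P1=I P2=I P3=I  mem[L2]=99
12. P1: load  L2  bus=[BusRd]  L2: P0=O P1=S P2=I P3=I  mem[L2]=99
13. P2: store L2 := 43  bus=[BusRdX,Flush]  L2: P0=I P1=I P2=M P3=I  mem[L2]=31
14. P2: store L2 := 27  bus=[-]  L2: P0=I P1=I P2=M P3=I  mem[L2]=31
15. P1: load  L3  bus=[BusRd]  L3: P0=I P1=S P2=S P3=I  mem[L3]=60
16. P0: load  L2  bus=[BusRd]  L2: P0=S P1=I P2=O P3=I  mem[L2]=31
17. P1: load  L0  bus=[BusRd]  L0: P0=I P1=E P2=I P3=I  mem[L0]=50
18. P0: load  L2  bus=[-]  L2: P0=S P1=I P2=O P3=I  mem[L2]=31
19. P0: store L2 := 55  bus=[BusUpgr,Flush]  L2: P0=M P1=I P2=I P3=I  mem[L2]=27
20. P0: store L1 := 62  bus=[BusRdX,Flush]  L1: P0=M P1=I P2=I P3=I  mem[L1]=18
21. P2: load  L2  bus=[BusRd]  L2: P0=O P1=I P2=S P3=I  mem[L2]=27
22. P0: store L0 := 96  bus=[BusRdX]  L0: P0=M P1=I P2=I P3=I  mem[L0]=50
23. P0: load  L2  bus=[-]  L2: P0=O P1=I P2=S P3=I  mem[L2]=27
24. P2: load  L2  bus=[-]  L2: P0=O P1=I P2=S P3=I  mem[L2]=27
25. P0: store L2 := 18  bus=[BusUpgr]  L2: P0=M P1=I P2=I P3=I  mem[L2]=27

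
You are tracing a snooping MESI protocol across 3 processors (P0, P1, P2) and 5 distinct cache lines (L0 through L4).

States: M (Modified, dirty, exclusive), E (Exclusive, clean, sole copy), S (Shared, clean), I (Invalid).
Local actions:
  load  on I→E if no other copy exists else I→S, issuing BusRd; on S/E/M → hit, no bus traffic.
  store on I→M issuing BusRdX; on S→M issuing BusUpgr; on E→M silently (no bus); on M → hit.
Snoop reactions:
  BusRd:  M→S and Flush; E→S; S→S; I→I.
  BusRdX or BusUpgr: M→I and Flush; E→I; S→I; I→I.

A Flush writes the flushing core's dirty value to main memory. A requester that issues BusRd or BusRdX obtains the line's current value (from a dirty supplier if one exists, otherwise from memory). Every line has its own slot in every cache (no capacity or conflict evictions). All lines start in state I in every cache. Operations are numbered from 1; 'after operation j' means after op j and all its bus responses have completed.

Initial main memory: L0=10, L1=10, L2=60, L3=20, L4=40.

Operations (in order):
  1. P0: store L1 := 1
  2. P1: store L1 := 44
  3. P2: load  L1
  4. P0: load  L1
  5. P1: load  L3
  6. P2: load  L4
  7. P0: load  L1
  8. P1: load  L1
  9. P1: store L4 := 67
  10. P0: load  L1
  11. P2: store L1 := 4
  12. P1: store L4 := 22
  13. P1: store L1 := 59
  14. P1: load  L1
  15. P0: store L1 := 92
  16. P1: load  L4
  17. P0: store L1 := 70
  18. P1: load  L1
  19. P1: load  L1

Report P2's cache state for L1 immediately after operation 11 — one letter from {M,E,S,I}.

state = M

  op1 P0: store L1 := 1 → M/I/I on L1; bus BusRdX; mem=10
  op2 P1: store L1 := 44 → I/M/I on L1; bus BusRdX Flush; mem=1
  op3 P2: load  L1 → I/S/S on L1; bus BusRd Flush; mem=44
  op4 P0: load  L1 → S/S/S on L1; bus BusRd; mem=44
  op5 P1: load  L3 → I/E/I on L3; bus BusRd; mem=20
  op6 P2: load  L4 → I/I/E on L4; bus BusRd; mem=40
  op7 P0: load  L1 → S/S/S on L1; bus (none); mem=44
  op8 P1: load  L1 → S/S/S on L1; bus (none); mem=44
  op9 P1: store L4 := 67 → I/M/I on L4; bus BusRdX; mem=40
  op10 P0: load  L1 → S/S/S on L1; bus (none); mem=44
  op11 P2: store L1 := 4 → I/I/M on L1; bus BusUpgr; mem=44
  op12 P1: store L4 := 22 → I/M/I on L4; bus (none); mem=40
  op13 P1: store L1 := 59 → I/M/I on L1; bus BusRdX Flush; mem=4
  op14 P1: load  L1 → I/M/I on L1; bus (none); mem=4
  op15 P0: store L1 := 92 → M/I/I on L1; bus BusRdX Flush; mem=59
  op16 P1: load  L4 → I/M/I on L4; bus (none); mem=40
  op17 P0: store L1 := 70 → M/I/I on L1; bus (none); mem=59
  op18 P1: load  L1 → S/S/I on L1; bus BusRd Flush; mem=70
  op19 P1: load  L1 → S/S/I on L1; bus (none); mem=70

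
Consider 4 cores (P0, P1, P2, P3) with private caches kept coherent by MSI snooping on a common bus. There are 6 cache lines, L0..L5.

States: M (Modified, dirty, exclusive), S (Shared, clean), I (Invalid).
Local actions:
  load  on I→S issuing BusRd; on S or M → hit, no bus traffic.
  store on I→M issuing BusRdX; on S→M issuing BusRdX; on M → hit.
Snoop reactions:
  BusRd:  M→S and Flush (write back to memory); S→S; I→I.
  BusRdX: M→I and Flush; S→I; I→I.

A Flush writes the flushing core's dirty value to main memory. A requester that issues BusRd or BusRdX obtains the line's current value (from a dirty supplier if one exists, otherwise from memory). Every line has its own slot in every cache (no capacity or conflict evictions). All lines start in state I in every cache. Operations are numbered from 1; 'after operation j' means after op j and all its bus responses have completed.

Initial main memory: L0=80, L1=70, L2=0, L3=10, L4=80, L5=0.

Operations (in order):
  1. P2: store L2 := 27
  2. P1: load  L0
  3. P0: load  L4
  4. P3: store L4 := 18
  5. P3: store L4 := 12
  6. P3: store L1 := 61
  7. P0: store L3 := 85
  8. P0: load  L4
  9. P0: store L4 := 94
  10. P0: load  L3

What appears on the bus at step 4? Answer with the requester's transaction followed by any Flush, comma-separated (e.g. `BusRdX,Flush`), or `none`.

[1] P2: store L2 := 27 | P0:I, P1:I, P2:M(27), P3:I | bus: BusRdX
[2] P1: load  L0 | P0:I, P1:S(80), P2:I, P3:I | bus: BusRd
[3] P0: load  L4 | P0:S(80), P1:I, P2:I, P3:I | bus: BusRd
[4] P3: store L4 := 18 | P0:I, P1:I, P2:I, P3:M(18) | bus: BusRdX
[5] P3: store L4 := 12 | P0:I, P1:I, P2:I, P3:M(12) | bus: none
[6] P3: store L1 := 61 | P0:I, P1:I, P2:I, P3:M(61) | bus: BusRdX
[7] P0: store L3 := 85 | P0:M(85), P1:I, P2:I, P3:I | bus: BusRdX
[8] P0: load  L4 | P0:S(12), P1:I, P2:I, P3:S(12) | bus: BusRd,Flush
[9] P0: store L4 := 94 | P0:M(94), P1:I, P2:I, P3:I | bus: BusRdX
[10] P0: load  L3 | P0:M(85), P1:I, P2:I, P3:I | bus: none

bus = BusRdX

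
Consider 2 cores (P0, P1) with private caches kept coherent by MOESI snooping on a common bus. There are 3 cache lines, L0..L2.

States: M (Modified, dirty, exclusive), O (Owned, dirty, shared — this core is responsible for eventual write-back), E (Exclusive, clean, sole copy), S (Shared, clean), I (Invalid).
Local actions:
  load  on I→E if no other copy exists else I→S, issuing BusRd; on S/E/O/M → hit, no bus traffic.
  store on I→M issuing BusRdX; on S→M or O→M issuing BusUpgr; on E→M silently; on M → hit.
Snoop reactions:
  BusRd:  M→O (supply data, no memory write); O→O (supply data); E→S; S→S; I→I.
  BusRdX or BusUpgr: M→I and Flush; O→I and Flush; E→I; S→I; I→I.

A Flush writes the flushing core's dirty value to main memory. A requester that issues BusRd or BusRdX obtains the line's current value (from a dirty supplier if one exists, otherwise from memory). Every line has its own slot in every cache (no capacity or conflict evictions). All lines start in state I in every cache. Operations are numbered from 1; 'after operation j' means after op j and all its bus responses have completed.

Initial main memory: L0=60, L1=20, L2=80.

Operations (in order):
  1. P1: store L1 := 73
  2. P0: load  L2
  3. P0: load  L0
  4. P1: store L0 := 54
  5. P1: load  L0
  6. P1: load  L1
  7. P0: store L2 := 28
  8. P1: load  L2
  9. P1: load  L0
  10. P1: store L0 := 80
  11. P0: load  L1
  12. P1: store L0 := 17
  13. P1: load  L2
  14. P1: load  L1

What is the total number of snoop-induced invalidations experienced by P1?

step 1: P1: store L1 := 73  ⟶  IM  (L1)  txn=BusRdX  M[L1]=20
step 2: P0: load  L2  ⟶  EI  (L2)  txn=BusRd  M[L2]=80
step 3: P0: load  L0  ⟶  EI  (L0)  txn=BusRd  M[L0]=60
step 4: P1: store L0 := 54  ⟶  IM  (L0)  txn=BusRdX  M[L0]=60
step 5: P1: load  L0  ⟶  IM  (L0)  txn=∅  M[L0]=60
step 6: P1: load  L1  ⟶  IM  (L1)  txn=∅  M[L1]=20
step 7: P0: store L2 := 28  ⟶  MI  (L2)  txn=∅  M[L2]=80
step 8: P1: load  L2  ⟶  OS  (L2)  txn=BusRd  M[L2]=80
step 9: P1: load  L0  ⟶  IM  (L0)  txn=∅  M[L0]=60
step 10: P1: store L0 := 80  ⟶  IM  (L0)  txn=∅  M[L0]=60
step 11: P0: load  L1  ⟶  SO  (L1)  txn=BusRd  M[L1]=20
step 12: P1: store L0 := 17  ⟶  IM  (L0)  txn=∅  M[L0]=60
step 13: P1: load  L2  ⟶  OS  (L2)  txn=∅  M[L2]=80
step 14: P1: load  L1  ⟶  SO  (L1)  txn=∅  M[L1]=20

invalidations = 0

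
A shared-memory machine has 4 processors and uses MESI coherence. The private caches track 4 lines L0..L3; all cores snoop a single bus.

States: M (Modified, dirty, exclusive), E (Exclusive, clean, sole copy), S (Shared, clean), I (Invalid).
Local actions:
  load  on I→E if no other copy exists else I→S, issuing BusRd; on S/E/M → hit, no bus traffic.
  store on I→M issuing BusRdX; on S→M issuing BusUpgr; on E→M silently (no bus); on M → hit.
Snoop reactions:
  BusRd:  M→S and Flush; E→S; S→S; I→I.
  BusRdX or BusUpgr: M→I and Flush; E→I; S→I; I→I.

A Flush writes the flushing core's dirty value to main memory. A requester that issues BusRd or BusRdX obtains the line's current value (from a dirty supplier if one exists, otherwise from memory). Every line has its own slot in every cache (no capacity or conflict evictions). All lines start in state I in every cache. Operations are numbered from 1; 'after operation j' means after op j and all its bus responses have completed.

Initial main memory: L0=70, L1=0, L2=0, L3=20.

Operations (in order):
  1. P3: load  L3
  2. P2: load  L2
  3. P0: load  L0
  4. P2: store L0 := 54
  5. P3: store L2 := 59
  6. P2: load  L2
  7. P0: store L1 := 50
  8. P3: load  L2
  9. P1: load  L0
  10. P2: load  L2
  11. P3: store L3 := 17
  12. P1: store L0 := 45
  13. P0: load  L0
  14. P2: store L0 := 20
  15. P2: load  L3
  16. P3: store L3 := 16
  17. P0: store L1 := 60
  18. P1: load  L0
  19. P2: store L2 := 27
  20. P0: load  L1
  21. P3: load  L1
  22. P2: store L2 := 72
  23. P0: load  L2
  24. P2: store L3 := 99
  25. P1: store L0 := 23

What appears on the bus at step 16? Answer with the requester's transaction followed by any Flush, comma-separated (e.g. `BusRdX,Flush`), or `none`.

  op1 P3: load  L3 → I/I/I/E on L3; bus BusRd; mem=20
  op2 P2: load  L2 → I/I/E/I on L2; bus BusRd; mem=0
  op3 P0: load  L0 → E/I/I/I on L0; bus BusRd; mem=70
  op4 P2: store L0 := 54 → I/I/M/I on L0; bus BusRdX; mem=70
  op5 P3: store L2 := 59 → I/I/I/M on L2; bus BusRdX; mem=0
  op6 P2: load  L2 → I/I/S/S on L2; bus BusRd Flush; mem=59
  op7 P0: store L1 := 50 → M/I/I/I on L1; bus BusRdX; mem=0
  op8 P3: load  L2 → I/I/S/S on L2; bus (none); mem=59
  op9 P1: load  L0 → I/S/S/I on L0; bus BusRd Flush; mem=54
  op10 P2: load  L2 → I/I/S/S on L2; bus (none); mem=59
  op11 P3: store L3 := 17 → I/I/I/M on L3; bus (none); mem=20
  op12 P1: store L0 := 45 → I/M/I/I on L0; bus BusUpgr; mem=54
  op13 P0: load  L0 → S/S/I/I on L0; bus BusRd Flush; mem=45
  op14 P2: store L0 := 20 → I/I/M/I on L0; bus BusRdX; mem=45
  op15 P2: load  L3 → I/I/S/S on L3; bus BusRd Flush; mem=17
  op16 P3: store L3 := 16 → I/I/I/M on L3; bus BusUpgr; mem=17
  op17 P0: store L1 := 60 → M/I/I/I on L1; bus (none); mem=0
  op18 P1: load  L0 → I/S/S/I on L0; bus BusRd Flush; mem=20
  op19 P2: store L2 := 27 → I/I/M/I on L2; bus BusUpgr; mem=59
  op20 P0: load  L1 → M/I/I/I on L1; bus (none); mem=0
  op21 P3: load  L1 → S/I/I/S on L1; bus BusRd Flush; mem=60
  op22 P2: store L2 := 72 → I/I/M/I on L2; bus (none); mem=59
  op23 P0: load  L2 → S/I/S/I on L2; bus BusRd Flush; mem=72
  op24 P2: store L3 := 99 → I/I/M/I on L3; bus BusRdX Flush; mem=16
  op25 P1: store L0 := 23 → I/M/I/I on L0; bus BusUpgr; mem=20

bus = BusUpgr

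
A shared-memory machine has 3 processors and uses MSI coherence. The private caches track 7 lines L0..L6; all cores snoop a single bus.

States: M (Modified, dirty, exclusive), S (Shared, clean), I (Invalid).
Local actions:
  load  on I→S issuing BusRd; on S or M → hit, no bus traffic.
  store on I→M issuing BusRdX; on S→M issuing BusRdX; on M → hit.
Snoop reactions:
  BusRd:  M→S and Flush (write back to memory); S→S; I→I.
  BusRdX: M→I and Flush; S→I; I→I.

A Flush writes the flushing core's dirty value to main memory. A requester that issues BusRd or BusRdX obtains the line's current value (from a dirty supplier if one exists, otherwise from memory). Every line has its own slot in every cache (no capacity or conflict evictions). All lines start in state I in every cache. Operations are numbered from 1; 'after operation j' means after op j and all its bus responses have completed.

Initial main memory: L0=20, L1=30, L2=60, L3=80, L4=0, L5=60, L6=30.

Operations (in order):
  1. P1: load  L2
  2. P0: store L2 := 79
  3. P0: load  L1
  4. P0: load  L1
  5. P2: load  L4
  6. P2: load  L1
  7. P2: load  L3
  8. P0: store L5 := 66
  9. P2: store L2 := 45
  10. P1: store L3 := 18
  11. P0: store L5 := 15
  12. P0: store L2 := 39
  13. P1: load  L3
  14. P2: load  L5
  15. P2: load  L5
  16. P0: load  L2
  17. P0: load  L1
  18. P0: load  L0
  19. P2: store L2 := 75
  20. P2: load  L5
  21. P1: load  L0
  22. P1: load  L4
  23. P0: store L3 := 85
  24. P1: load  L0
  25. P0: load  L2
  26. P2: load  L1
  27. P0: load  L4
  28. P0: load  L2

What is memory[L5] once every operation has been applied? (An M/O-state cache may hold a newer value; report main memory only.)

step 1: P1: load  L2  ⟶  ISI  (L2)  txn=BusRd  M[L2]=60
step 2: P0: store L2 := 79  ⟶  MII  (L2)  txn=BusRdX  M[L2]=60
step 3: P0: load  L1  ⟶  SII  (L1)  txn=BusRd  M[L1]=30
step 4: P0: load  L1  ⟶  SII  (L1)  txn=∅  M[L1]=30
step 5: P2: load  L4  ⟶  IIS  (L4)  txn=BusRd  M[L4]=0
step 6: P2: load  L1  ⟶  SIS  (L1)  txn=BusRd  M[L1]=30
step 7: P2: load  L3  ⟶  IIS  (L3)  txn=BusRd  M[L3]=80
step 8: P0: store L5 := 66  ⟶  MII  (L5)  txn=BusRdX  M[L5]=60
step 9: P2: store L2 := 45  ⟶  IIM  (L2)  txn=BusRdX+Flush  M[L2]=79
step 10: P1: store L3 := 18  ⟶  IMI  (L3)  txn=BusRdX  M[L3]=80
step 11: P0: store L5 := 15  ⟶  MII  (L5)  txn=∅  M[L5]=60
step 12: P0: store L2 := 39  ⟶  MII  (L2)  txn=BusRdX+Flush  M[L2]=45
step 13: P1: load  L3  ⟶  IMI  (L3)  txn=∅  M[L3]=80
step 14: P2: load  L5  ⟶  SIS  (L5)  txn=BusRd+Flush  M[L5]=15
step 15: P2: load  L5  ⟶  SIS  (L5)  txn=∅  M[L5]=15
step 16: P0: load  L2  ⟶  MII  (L2)  txn=∅  M[L2]=45
step 17: P0: load  L1  ⟶  SIS  (L1)  txn=∅  M[L1]=30
step 18: P0: load  L0  ⟶  SII  (L0)  txn=BusRd  M[L0]=20
step 19: P2: store L2 := 75  ⟶  IIM  (L2)  txn=BusRdX+Flush  M[L2]=39
step 20: P2: load  L5  ⟶  SIS  (L5)  txn=∅  M[L5]=15
step 21: P1: load  L0  ⟶  SSI  (L0)  txn=BusRd  M[L0]=20
step 22: P1: load  L4  ⟶  ISS  (L4)  txn=BusRd  M[L4]=0
step 23: P0: store L3 := 85  ⟶  MII  (L3)  txn=BusRdX+Flush  M[L3]=18
step 24: P1: load  L0  ⟶  SSI  (L0)  txn=∅  M[L0]=20
step 25: P0: load  L2  ⟶  SIS  (L2)  txn=BusRd+Flush  M[L2]=75
step 26: P2: load  L1  ⟶  SIS  (L1)  txn=∅  M[L1]=30
step 27: P0: load  L4  ⟶  SSS  (L4)  txn=BusRd  M[L4]=0
step 28: P0: load  L2  ⟶  SIS  (L2)  txn=∅  M[L2]=75

memory[L5] = 15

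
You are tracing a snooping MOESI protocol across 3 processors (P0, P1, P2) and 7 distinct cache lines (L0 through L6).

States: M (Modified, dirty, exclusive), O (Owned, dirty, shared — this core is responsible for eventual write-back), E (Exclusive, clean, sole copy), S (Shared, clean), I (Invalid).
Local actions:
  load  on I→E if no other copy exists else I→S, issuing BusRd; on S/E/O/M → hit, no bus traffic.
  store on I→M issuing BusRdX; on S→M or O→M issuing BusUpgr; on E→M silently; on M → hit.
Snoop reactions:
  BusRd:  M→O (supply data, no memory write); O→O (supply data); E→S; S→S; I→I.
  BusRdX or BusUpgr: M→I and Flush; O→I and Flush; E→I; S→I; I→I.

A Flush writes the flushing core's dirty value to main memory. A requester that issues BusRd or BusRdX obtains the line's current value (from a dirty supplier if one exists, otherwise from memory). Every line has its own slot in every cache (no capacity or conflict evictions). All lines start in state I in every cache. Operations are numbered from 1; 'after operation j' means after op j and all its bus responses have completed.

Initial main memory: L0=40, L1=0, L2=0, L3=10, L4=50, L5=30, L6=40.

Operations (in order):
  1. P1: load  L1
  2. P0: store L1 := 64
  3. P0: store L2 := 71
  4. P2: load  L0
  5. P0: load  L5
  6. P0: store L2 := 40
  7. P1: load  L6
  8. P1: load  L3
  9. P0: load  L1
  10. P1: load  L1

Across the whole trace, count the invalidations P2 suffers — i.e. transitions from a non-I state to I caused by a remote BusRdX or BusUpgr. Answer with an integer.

step 1: P1: load  L1  ⟶  IEI  (L1)  txn=BusRd  M[L1]=0
step 2: P0: store L1 := 64  ⟶  MII  (L1)  txn=BusRdX  M[L1]=0
step 3: P0: store L2 := 71  ⟶  MII  (L2)  txn=BusRdX  M[L2]=0
step 4: P2: load  L0  ⟶  IIE  (L0)  txn=BusRd  M[L0]=40
step 5: P0: load  L5  ⟶  EII  (L5)  txn=BusRd  M[L5]=30
step 6: P0: store L2 := 40  ⟶  MII  (L2)  txn=∅  M[L2]=0
step 7: P1: load  L6  ⟶  IEI  (L6)  txn=BusRd  M[L6]=40
step 8: P1: load  L3  ⟶  IEI  (L3)  txn=BusRd  M[L3]=10
step 9: P0: load  L1  ⟶  MII  (L1)  txn=∅  M[L1]=0
step 10: P1: load  L1  ⟶  OSI  (L1)  txn=BusRd  M[L1]=0

invalidations = 0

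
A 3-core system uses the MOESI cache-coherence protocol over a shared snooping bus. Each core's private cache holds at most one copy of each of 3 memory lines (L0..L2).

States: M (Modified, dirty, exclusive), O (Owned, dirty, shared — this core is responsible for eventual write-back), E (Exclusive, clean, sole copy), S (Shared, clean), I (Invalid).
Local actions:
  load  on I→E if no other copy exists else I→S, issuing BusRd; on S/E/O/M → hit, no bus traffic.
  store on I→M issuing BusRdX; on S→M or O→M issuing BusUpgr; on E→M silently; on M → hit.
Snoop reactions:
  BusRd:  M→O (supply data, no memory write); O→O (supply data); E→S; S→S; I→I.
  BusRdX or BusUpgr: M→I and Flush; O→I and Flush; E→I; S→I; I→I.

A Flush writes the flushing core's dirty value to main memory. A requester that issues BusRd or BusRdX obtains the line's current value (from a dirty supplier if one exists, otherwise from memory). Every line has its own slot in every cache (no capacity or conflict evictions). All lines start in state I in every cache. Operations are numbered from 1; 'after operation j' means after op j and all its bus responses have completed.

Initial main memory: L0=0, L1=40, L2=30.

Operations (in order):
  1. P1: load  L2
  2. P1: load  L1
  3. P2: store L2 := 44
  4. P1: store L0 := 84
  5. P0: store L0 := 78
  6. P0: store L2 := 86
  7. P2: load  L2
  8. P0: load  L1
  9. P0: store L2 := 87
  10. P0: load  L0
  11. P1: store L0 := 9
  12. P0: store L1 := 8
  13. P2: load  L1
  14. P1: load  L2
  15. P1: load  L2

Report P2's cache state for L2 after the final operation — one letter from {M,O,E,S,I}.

state = I

[1] P1: load  L2 | P0:I, P1:E(30), P2:I | bus: BusRd
[2] P1: load  L1 | P0:I, P1:E(40), P2:I | bus: BusRd
[3] P2: store L2 := 44 | P0:I, P1:I, P2:M(44) | bus: BusRdX
[4] P1: store L0 := 84 | P0:I, P1:M(84), P2:I | bus: BusRdX
[5] P0: store L0 := 78 | P0:M(78), P1:I, P2:I | bus: BusRdX,Flush
[6] P0: store L2 := 86 | P0:M(86), P1:I, P2:I | bus: BusRdX,Flush
[7] P2: load  L2 | P0:O(86), P1:I, P2:S(86) | bus: BusRd
[8] P0: load  L1 | P0:S(40), P1:S(40), P2:I | bus: BusRd
[9] P0: store L2 := 87 | P0:M(87), P1:I, P2:I | bus: BusUpgr
[10] P0: load  L0 | P0:M(78), P1:I, P2:I | bus: none
[11] P1: store L0 := 9 | P0:I, P1:M(9), P2:I | bus: BusRdX,Flush
[12] P0: store L1 := 8 | P0:M(8), P1:I, P2:I | bus: BusUpgr
[13] P2: load  L1 | P0:O(8), P1:I, P2:S(8) | bus: BusRd
[14] P1: load  L2 | P0:O(87), P1:S(87), P2:I | bus: BusRd
[15] P1: load  L2 | P0:O(87), P1:S(87), P2:I | bus: none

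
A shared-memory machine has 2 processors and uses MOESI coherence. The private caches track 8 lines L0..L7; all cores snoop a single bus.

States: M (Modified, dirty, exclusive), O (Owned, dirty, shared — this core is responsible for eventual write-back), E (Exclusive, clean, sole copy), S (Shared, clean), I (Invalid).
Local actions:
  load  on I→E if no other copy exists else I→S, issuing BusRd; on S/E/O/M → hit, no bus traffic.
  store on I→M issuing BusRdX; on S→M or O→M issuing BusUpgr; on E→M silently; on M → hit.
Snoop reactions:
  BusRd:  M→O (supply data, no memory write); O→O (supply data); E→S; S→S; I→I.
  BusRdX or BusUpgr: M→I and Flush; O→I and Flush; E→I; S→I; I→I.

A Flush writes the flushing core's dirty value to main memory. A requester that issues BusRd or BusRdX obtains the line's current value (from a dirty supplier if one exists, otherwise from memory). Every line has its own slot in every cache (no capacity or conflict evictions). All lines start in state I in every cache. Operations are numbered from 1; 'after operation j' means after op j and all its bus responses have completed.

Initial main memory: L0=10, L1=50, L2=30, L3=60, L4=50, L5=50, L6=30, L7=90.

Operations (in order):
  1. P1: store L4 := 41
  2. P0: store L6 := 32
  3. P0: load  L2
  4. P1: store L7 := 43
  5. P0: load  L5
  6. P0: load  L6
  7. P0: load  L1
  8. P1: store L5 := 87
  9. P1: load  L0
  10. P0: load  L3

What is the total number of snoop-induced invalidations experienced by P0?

1. P1: store L4 := 41  bus=[BusRdX]  L4: P0=I P1=M  mem[L4]=50
2. P0: store L6 := 32  bus=[BusRdX]  L6: P0=M P1=I  mem[L6]=30
3. P0: load  L2  bus=[BusRd]  L2: P0=E P1=I  mem[L2]=30
4. P1: store L7 := 43  bus=[BusRdX]  L7: P0=I P1=M  mem[L7]=90
5. P0: load  L5  bus=[BusRd]  L5: P0=E P1=I  mem[L5]=50
6. P0: load  L6  bus=[-]  L6: P0=M P1=I  mem[L6]=30
7. P0: load  L1  bus=[BusRd]  L1: P0=E P1=I  mem[L1]=50
8. P1: store L5 := 87  bus=[BusRdX]  L5: P0=I P1=M  mem[L5]=50
9. P1: load  L0  bus=[BusRd]  L0: P0=I P1=E  mem[L0]=10
10. P0: load  L3  bus=[BusRd]  L3: P0=E P1=I  mem[L3]=60

invalidations = 1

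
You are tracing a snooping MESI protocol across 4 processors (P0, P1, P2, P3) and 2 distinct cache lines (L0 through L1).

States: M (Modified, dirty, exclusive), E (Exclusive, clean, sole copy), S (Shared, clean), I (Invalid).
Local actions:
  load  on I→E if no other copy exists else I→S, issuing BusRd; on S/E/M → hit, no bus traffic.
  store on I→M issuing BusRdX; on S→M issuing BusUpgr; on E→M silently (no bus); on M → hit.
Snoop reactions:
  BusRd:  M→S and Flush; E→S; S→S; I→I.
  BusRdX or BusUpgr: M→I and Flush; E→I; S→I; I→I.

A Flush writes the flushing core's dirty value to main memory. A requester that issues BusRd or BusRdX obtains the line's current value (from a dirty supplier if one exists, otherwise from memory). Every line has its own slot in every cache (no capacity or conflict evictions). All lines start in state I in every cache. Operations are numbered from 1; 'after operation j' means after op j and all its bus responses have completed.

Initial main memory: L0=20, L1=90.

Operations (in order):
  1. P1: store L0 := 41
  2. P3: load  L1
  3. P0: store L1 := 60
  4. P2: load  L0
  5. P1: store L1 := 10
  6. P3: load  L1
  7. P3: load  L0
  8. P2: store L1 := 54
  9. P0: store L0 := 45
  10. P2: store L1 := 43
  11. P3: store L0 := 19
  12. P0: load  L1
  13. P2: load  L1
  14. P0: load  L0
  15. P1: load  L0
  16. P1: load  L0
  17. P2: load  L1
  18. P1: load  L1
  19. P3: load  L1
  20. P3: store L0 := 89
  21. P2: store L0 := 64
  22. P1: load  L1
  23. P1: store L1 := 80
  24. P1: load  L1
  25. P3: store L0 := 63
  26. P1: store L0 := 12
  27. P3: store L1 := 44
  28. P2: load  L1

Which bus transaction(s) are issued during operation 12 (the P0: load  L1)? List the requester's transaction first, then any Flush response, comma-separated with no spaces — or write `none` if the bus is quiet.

step 1: P1: store L0 := 41  ⟶  IMII  (L0)  txn=BusRdX  M[L0]=20
step 2: P3: load  L1  ⟶  IIIE  (L1)  txn=BusRd  M[L1]=90
step 3: P0: store L1 := 60  ⟶  MIII  (L1)  txn=BusRdX  M[L1]=90
step 4: P2: load  L0  ⟶  ISSI  (L0)  txn=BusRd+Flush  M[L0]=41
step 5: P1: store L1 := 10  ⟶  IMII  (L1)  txn=BusRdX+Flush  M[L1]=60
step 6: P3: load  L1  ⟶  ISIS  (L1)  txn=BusRd+Flush  M[L1]=10
step 7: P3: load  L0  ⟶  ISSS  (L0)  txn=BusRd  M[L0]=41
step 8: P2: store L1 := 54  ⟶  IIMI  (L1)  txn=BusRdX  M[L1]=10
step 9: P0: store L0 := 45  ⟶  MIII  (L0)  txn=BusRdX  M[L0]=41
step 10: P2: store L1 := 43  ⟶  IIMI  (L1)  txn=∅  M[L1]=10
step 11: P3: store L0 := 19  ⟶  IIIM  (L0)  txn=BusRdX+Flush  M[L0]=45
step 12: P0: load  L1  ⟶  SISI  (L1)  txn=BusRd+Flush  M[L1]=43
step 13: P2: load  L1  ⟶  SISI  (L1)  txn=∅  M[L1]=43
step 14: P0: load  L0  ⟶  SIIS  (L0)  txn=BusRd+Flush  M[L0]=19
step 15: P1: load  L0  ⟶  SSIS  (L0)  txn=BusRd  M[L0]=19
step 16: P1: load  L0  ⟶  SSIS  (L0)  txn=∅  M[L0]=19
step 17: P2: load  L1  ⟶  SISI  (L1)  txn=∅  M[L1]=43
step 18: P1: load  L1  ⟶  SSSI  (L1)  txn=BusRd  M[L1]=43
step 19: P3: load  L1  ⟶  SSSS  (L1)  txn=BusRd  M[L1]=43
step 20: P3: store L0 := 89  ⟶  IIIM  (L0)  txn=BusUpgr  M[L0]=19
step 21: P2: store L0 := 64  ⟶  IIMI  (L0)  txn=BusRdX+Flush  M[L0]=89
step 22: P1: load  L1  ⟶  SSSS  (L1)  txn=∅  M[L1]=43
step 23: P1: store L1 := 80  ⟶  IMII  (L1)  txn=BusUpgr  M[L1]=43
step 24: P1: load  L1  ⟶  IMII  (L1)  txn=∅  M[L1]=43
step 25: P3: store L0 := 63  ⟶  IIIM  (L0)  txn=BusRdX+Flush  M[L0]=64
step 26: P1: store L0 := 12  ⟶  IMII  (L0)  txn=BusRdX+Flush  M[L0]=63
step 27: P3: store L1 := 44  ⟶  IIIM  (L1)  txn=BusRdX+Flush  M[L1]=80
step 28: P2: load  L1  ⟶  IISS  (L1)  txn=BusRd+Flush  M[L1]=44

bus = BusRd,Flush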